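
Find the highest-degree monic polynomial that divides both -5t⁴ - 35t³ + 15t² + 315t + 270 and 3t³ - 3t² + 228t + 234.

By polynomial division,
  -5t⁴ - 35t³ + 15t² + 315t + 270 = (-(5/3)t - 40/3)(3t³ - 3t² + 228t + 234) + (355t² + 3745t + 3390)
  3t³ - 3t² + 228t + 234 = ((3/355)t - 492/5041)(355t² + 3745t + 3390) + ((2847474/5041)t + 2847474/5041)
  355t² + 3745t + 3390 = ((1789555/2847474)t + 2848165/474579)((2847474/5041)t + 2847474/5041) + (0)
Last nonzero remainder: (2847474/5041)t + 2847474/5041. Dividing through by 2847474/5041 gives the monic gcd t + 1.

t + 1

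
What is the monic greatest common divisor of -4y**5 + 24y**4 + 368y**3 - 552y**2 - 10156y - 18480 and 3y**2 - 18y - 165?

Apply the Euclidean algorithm:
  -4y**5 + 24y**4 + 368y**3 - 552y**2 - 10156y - 18480 = (-(4/3)y**3 + (148/3)y + 112)(3y**2 - 18y - 165) + (0)
Last nonzero remainder: 3y**2 - 18y - 165. Dividing through by 3 gives the monic gcd y**2 - 6y - 55.

y**2 - 6y - 55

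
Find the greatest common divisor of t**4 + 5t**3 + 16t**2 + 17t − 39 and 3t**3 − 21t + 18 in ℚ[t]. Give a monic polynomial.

t**2 + 2t − 3

By polynomial division,
  t**4 + 5t**3 + 16t**2 + 17t − 39 = ((1/3)t + 5/3)(3t**3 − 21t + 18) + (23t**2 + 46t − 69)
  3t**3 − 21t + 18 = ((3/23)t − 6/23)(23t**2 + 46t − 69) + (0)
Last nonzero remainder: 23t**2 + 46t − 69. Dividing through by 23 gives the monic gcd t**2 + 2t − 3.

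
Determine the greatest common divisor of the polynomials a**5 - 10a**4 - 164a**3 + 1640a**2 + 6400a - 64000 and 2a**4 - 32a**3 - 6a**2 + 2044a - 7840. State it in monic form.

a**2 - 2a - 80

By polynomial division,
  a**5 - 10a**4 - 164a**3 + 1640a**2 + 6400a - 64000 = ((1/2)a + 3)(2a**4 - 32a**3 - 6a**2 + 2044a - 7840) + (-65a**3 + 636a**2 + 4188a - 40480)
  2a**4 - 32a**3 - 6a**2 + 2044a - 7840 = (-(2/65)a + 808/4225)(-65a**3 + 636a**2 + 4188a - 40480) + ((5202/4225)a**2 - (10404/4225)a - 83232/845)
  -65a**3 + 636a**2 + 4188a - 40480 = (-(274625/5202)a + 1068925/2601)((5202/4225)a**2 - (10404/4225)a - 83232/845) + (0)
Last nonzero remainder: (5202/4225)a**2 - (10404/4225)a - 83232/845. Dividing through by 5202/4225 gives the monic gcd a**2 - 2a - 80.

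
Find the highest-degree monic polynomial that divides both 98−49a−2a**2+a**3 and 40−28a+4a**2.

−2+a

Apply the Euclidean algorithm:
  a**3−2a**2−49a+98 = ((1/4)a+5/4)(4a**2−28a+40) + (−24a+48)
  4a**2−28a+40 = (−(1/6)a+5/6)(−24a+48) + (0)
Last nonzero remainder: −24a+48. Dividing through by −24 gives the monic gcd a−2.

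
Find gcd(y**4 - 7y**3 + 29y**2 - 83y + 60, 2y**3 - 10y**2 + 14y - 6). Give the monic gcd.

Euclidean algorithm in ℚ[y]:
  y**4 - 7y**3 + 29y**2 - 83y + 60 = ((1/2)y - 1)(2y**3 - 10y**2 + 14y - 6) + (12y**2 - 66y + 54)
  2y**3 - 10y**2 + 14y - 6 = ((1/6)y + 1/12)(12y**2 - 66y + 54) + ((21/2)y - 21/2)
  12y**2 - 66y + 54 = ((8/7)y - 36/7)((21/2)y - 21/2) + (0)
Last nonzero remainder: (21/2)y - 21/2. Dividing through by 21/2 gives the monic gcd y - 1.

y - 1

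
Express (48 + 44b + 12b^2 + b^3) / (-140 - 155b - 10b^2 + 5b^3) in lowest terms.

By polynomial division,
  b^3 + 12b^2 + 44b + 48 = (1/5)(5b^3 - 10b^2 - 155b - 140) + (14b^2 + 75b + 76)
  5b^3 - 10b^2 - 155b - 140 = ((5/14)b - 515/196)(14b^2 + 75b + 76) + ((2925/196)b + 2925/49)
  14b^2 + 75b + 76 = ((2744/2925)b + 3724/2925)((2925/196)b + 2925/49) + (0)
Last nonzero remainder: (2925/196)b + 2925/49. Dividing through by 2925/196 gives the monic gcd b + 4.
Cancel b + 4 from numerator and denominator to get the reduced form.

(12 + 8b + b^2)/(-35 - 30b + 5b^2)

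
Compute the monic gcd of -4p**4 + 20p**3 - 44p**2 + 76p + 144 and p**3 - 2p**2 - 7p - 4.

p**2 - 3p - 4

Euclidean algorithm in ℚ[p]:
  -4p**4 + 20p**3 - 44p**2 + 76p + 144 = (-4p + 12)(p**3 - 2p**2 - 7p - 4) + (-48p**2 + 144p + 192)
  p**3 - 2p**2 - 7p - 4 = (-(1/48)p - 1/48)(-48p**2 + 144p + 192) + (0)
Last nonzero remainder: -48p**2 + 144p + 192. Dividing through by -48 gives the monic gcd p**2 - 3p - 4.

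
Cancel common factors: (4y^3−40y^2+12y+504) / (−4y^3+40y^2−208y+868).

(−y^2+3y+18)/(y^2−3y+31)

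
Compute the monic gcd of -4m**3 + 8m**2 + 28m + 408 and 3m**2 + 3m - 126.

By polynomial division,
  -4m**3 + 8m**2 + 28m + 408 = (-(4/3)m + 4)(3m**2 + 3m - 126) + (-152m + 912)
  3m**2 + 3m - 126 = (-(3/152)m - 21/152)(-152m + 912) + (0)
Last nonzero remainder: -152m + 912. Dividing through by -152 gives the monic gcd m - 6.

m - 6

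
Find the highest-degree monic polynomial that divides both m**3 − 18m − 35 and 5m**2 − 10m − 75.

Apply the Euclidean algorithm:
  m**3 − 18m − 35 = ((1/5)m + 2/5)(5m**2 − 10m − 75) + (m − 5)
  5m**2 − 10m − 75 = (5m + 15)(m − 5) + (0)
The last nonzero remainder m − 5 is already monic.

m − 5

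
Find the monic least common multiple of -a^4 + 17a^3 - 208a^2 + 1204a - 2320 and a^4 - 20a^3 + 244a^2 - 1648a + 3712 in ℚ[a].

a^5 - 25a^4 + 344a^3 - 2868a^2 + 11952a - 18560

Apply the Euclidean algorithm:
  -a^4 + 17a^3 - 208a^2 + 1204a - 2320 = (-1)(a^4 - 20a^3 + 244a^2 - 1648a + 3712) + (-3a^3 + 36a^2 - 444a + 1392)
  a^4 - 20a^3 + 244a^2 - 1648a + 3712 = (-(1/3)a + 8/3)(-3a^3 + 36a^2 - 444a + 1392) + (0)
Last nonzero remainder: -3a^3 + 36a^2 - 444a + 1392. Dividing through by -3 gives the monic gcd a^3 - 12a^2 + 148a - 464.
Then lcm(f, g) = f·g / gcd(f, g); expanding and making the result monic gives the answer.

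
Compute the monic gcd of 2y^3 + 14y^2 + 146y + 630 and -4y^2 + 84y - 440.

1

By polynomial division,
  2y^3 + 14y^2 + 146y + 630 = (-(1/2)y - 14)(-4y^2 + 84y - 440) + (1102y - 5530)
  -4y^2 + 84y - 440 = (-(2/551)y + 17612/303601)(1102y - 5530) + (-36190080/303601)
  1102y - 5530 = (-(167284151/18095040)y + 167891353/3619008)(-36190080/303601) + (0)
The last nonzero remainder is the constant -36190080/303601, so the polynomials are coprime and gcd = 1.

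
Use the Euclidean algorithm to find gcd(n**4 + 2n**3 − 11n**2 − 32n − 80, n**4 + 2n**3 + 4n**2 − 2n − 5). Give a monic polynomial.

Repeated division with remainder:
  n**4 + 2n**3 − 11n**2 − 32n − 80 = (n**4 + 2n**3 + 4n**2 − 2n − 5) + (−15n**2 − 30n − 75)
  n**4 + 2n**3 + 4n**2 − 2n − 5 = (−(1/15)n**2 + 1/15)(−15n**2 − 30n − 75) + (0)
Last nonzero remainder: −15n**2 − 30n − 75. Dividing through by −15 gives the monic gcd n**2 + 2n + 5.

n**2 + 2n + 5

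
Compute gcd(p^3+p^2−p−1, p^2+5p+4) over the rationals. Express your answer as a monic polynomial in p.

Repeated division with remainder:
  p^3+p^2−p−1 = (p−4)(p^2+5p+4) + (15p+15)
  p^2+5p+4 = ((1/15)p+4/15)(15p+15) + (0)
Last nonzero remainder: 15p+15. Dividing through by 15 gives the monic gcd p+1.

p+1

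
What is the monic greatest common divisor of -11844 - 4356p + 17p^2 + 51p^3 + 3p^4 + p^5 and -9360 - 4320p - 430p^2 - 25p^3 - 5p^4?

Euclidean algorithm in ℚ[p]:
  p^5 + 3p^4 + 51p^3 + 17p^2 - 4356p - 11844 = (-(1/5)p + 2/5)(-5p^4 - 25p^3 - 430p^2 - 4320p - 9360) + (-25p^3 - 675p^2 - 4500p - 8100)
  -5p^4 - 25p^3 - 430p^2 - 4320p - 9360 = ((1/5)p - 22/5)(-25p^3 - 675p^2 - 4500p - 8100) + (-2500p^2 - 22500p - 45000)
  -25p^3 - 675p^2 - 4500p - 8100 = ((1/100)p + 9/50)(-2500p^2 - 22500p - 45000) + (0)
Last nonzero remainder: -2500p^2 - 22500p - 45000. Dividing through by -2500 gives the monic gcd p^2 + 9p + 18.

18 + 9p + p^2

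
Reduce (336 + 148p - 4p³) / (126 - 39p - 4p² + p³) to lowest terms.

(-48 - 28p - 4p²)/(-18 + 3p + p²)

Euclidean algorithm in ℚ[p]:
  -4p³ + 148p + 336 = (-4)(p³ - 4p² - 39p + 126) + (-16p² - 8p + 840)
  p³ - 4p² - 39p + 126 = (-(1/16)p + 9/32)(-16p² - 8p + 840) + ((63/4)p - 441/4)
  -16p² - 8p + 840 = (-(64/63)p - 160/21)((63/4)p - 441/4) + (0)
Last nonzero remainder: (63/4)p - 441/4. Dividing through by 63/4 gives the monic gcd p - 7.
Cancel p - 7 from numerator and denominator to get the reduced form.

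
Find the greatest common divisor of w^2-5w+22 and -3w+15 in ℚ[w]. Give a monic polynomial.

Apply the Euclidean algorithm:
  w^2-5w+22 = (-(1/3)w)(-3w+15) + (22)
  -3w+15 = (-(3/22)w+15/22)(22) + (0)
The last nonzero remainder is the constant 22, so the polynomials are coprime and gcd = 1.

1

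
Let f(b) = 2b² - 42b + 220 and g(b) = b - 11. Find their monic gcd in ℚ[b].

b - 11

Repeated division with remainder:
  2b² - 42b + 220 = (2b - 20)(b - 11) + (0)
The last nonzero remainder b - 11 is already monic.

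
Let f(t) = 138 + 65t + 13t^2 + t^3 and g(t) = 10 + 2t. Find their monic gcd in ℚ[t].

1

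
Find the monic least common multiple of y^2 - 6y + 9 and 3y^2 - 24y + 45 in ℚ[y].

y^3 - 11y^2 + 39y - 45

By polynomial division,
  y^2 - 6y + 9 = (1/3)(3y^2 - 24y + 45) + (2y - 6)
  3y^2 - 24y + 45 = ((3/2)y - 15/2)(2y - 6) + (0)
Last nonzero remainder: 2y - 6. Dividing through by 2 gives the monic gcd y - 3.
Then lcm(f, g) = f·g / gcd(f, g); expanding and making the result monic gives the answer.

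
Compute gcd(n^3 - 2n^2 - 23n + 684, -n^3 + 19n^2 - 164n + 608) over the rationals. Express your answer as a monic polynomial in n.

n^2 - 11n + 76

Repeated division with remainder:
  n^3 - 2n^2 - 23n + 684 = (-1)(-n^3 + 19n^2 - 164n + 608) + (17n^2 - 187n + 1292)
  -n^3 + 19n^2 - 164n + 608 = (-(1/17)n + 8/17)(17n^2 - 187n + 1292) + (0)
Last nonzero remainder: 17n^2 - 187n + 1292. Dividing through by 17 gives the monic gcd n^2 - 11n + 76.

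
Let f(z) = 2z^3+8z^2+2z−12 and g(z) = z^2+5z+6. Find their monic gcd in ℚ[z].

z^2+5z+6

Repeated division with remainder:
  2z^3+8z^2+2z−12 = (2z−2)(z^2+5z+6) + (0)
The last nonzero remainder z^2+5z+6 is already monic.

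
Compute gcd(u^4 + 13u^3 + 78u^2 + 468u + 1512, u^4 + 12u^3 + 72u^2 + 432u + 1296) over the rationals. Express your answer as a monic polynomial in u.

Apply the Euclidean algorithm:
  u^4 + 13u^3 + 78u^2 + 468u + 1512 = (u^4 + 12u^3 + 72u^2 + 432u + 1296) + (u^3 + 6u^2 + 36u + 216)
  u^4 + 12u^3 + 72u^2 + 432u + 1296 = (u + 6)(u^3 + 6u^2 + 36u + 216) + (0)
The last nonzero remainder u^3 + 6u^2 + 36u + 216 is already monic.

u^3 + 6u^2 + 36u + 216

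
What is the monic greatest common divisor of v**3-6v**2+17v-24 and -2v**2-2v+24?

v-3

By polynomial division,
  v**3-6v**2+17v-24 = (-(1/2)v+7/2)(-2v**2-2v+24) + (36v-108)
  -2v**2-2v+24 = (-(1/18)v-2/9)(36v-108) + (0)
Last nonzero remainder: 36v-108. Dividing through by 36 gives the monic gcd v-3.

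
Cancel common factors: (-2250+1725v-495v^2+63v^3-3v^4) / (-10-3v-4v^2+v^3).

(450-255v+48v^2-3v^3)/(2+v+v^2)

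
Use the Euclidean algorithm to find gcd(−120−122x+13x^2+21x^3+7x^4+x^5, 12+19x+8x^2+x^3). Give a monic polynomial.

Apply the Euclidean algorithm:
  x^5+7x^4+21x^3+13x^2−122x−120 = (x^2−x+10)(x^3+8x^2+19x+12) + (−60x^2−300x−240)
  x^3+8x^2+19x+12 = (−(1/60)x−1/20)(−60x^2−300x−240) + (0)
Last nonzero remainder: −60x^2−300x−240. Dividing through by −60 gives the monic gcd x^2+5x+4.

4+5x+x^2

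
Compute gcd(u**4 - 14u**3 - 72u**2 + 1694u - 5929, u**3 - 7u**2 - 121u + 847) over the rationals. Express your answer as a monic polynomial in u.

Euclidean algorithm in ℚ[u]:
  u**4 - 14u**3 - 72u**2 + 1694u - 5929 = (u - 7)(u**3 - 7u**2 - 121u + 847) + (0)
The last nonzero remainder u**3 - 7u**2 - 121u + 847 is already monic.

u**3 - 7u**2 - 121u + 847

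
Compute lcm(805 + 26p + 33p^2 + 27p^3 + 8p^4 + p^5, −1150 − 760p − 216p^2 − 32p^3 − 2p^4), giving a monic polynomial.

4025 + 935p + 191p^2 + 168p^3 + 67p^4 + 13p^5 + p^6

Repeated division with remainder:
  p^5 + 8p^4 + 27p^3 + 33p^2 + 26p + 805 = (−(1/2)p + 4)(−2p^4 − 32p^3 − 216p^2 − 760p − 1150) + (47p^3 + 517p^2 + 2491p + 5405)
  −2p^4 − 32p^3 − 216p^2 − 760p − 1150 = (−(2/47)p − 10/47)(47p^3 + 517p^2 + 2491p + 5405) + (0)
Last nonzero remainder: 47p^3 + 517p^2 + 2491p + 5405. Dividing through by 47 gives the monic gcd p^3 + 11p^2 + 53p + 115.
Then lcm(f, g) = f·g / gcd(f, g); expanding and making the result monic gives the answer.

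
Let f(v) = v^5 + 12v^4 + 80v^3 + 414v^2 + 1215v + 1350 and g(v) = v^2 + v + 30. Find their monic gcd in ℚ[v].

v^2 + v + 30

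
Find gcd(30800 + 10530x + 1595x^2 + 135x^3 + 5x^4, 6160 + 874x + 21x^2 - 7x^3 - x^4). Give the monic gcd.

Euclidean algorithm in ℚ[x]:
  5x^4 + 135x^3 + 1595x^2 + 10530x + 30800 = (-5)(-x^4 - 7x^3 + 21x^2 + 874x + 6160) + (100x^3 + 1700x^2 + 14900x + 61600)
  -x^4 - 7x^3 + 21x^2 + 874x + 6160 = (-(1/100)x + 1/10)(100x^3 + 1700x^2 + 14900x + 61600) + (0)
Last nonzero remainder: 100x^3 + 1700x^2 + 14900x + 61600. Dividing through by 100 gives the monic gcd x^3 + 17x^2 + 149x + 616.

616 + 149x + 17x^2 + x^3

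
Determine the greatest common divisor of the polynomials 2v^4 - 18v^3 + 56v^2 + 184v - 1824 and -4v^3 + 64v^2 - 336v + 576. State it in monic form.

v - 6

Euclidean algorithm in ℚ[v]:
  2v^4 - 18v^3 + 56v^2 + 184v - 1824 = (-(1/2)v - 7/2)(-4v^3 + 64v^2 - 336v + 576) + (112v^2 - 704v + 192)
  -4v^3 + 64v^2 - 336v + 576 = (-(1/28)v + 17/49)(112v^2 - 704v + 192) + (-(4160/49)v + 24960/49)
  112v^2 - 704v + 192 = (-(343/260)v + 49/130)(-(4160/49)v + 24960/49) + (0)
Last nonzero remainder: -(4160/49)v + 24960/49. Dividing through by -4160/49 gives the monic gcd v - 6.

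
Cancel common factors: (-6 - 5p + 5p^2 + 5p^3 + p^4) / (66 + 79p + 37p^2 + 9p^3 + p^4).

(-1 + p^2)/(11 + 4p + p^2)

Apply the Euclidean algorithm:
  p^4 + 5p^3 + 5p^2 - 5p - 6 = (p^4 + 9p^3 + 37p^2 + 79p + 66) + (-4p^3 - 32p^2 - 84p - 72)
  p^4 + 9p^3 + 37p^2 + 79p + 66 = (-(1/4)p - 1/4)(-4p^3 - 32p^2 - 84p - 72) + (8p^2 + 40p + 48)
  -4p^3 - 32p^2 - 84p - 72 = (-(1/2)p - 3/2)(8p^2 + 40p + 48) + (0)
Last nonzero remainder: 8p^2 + 40p + 48. Dividing through by 8 gives the monic gcd p^2 + 5p + 6.
Cancel p^2 + 5p + 6 from numerator and denominator to get the reduced form.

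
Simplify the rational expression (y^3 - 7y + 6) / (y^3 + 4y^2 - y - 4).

Apply the Euclidean algorithm:
  y^3 - 7y + 6 = (y^3 + 4y^2 - y - 4) + (-4y^2 - 6y + 10)
  y^3 + 4y^2 - y - 4 = (-(1/4)y - 5/8)(-4y^2 - 6y + 10) + (-(9/4)y + 9/4)
  -4y^2 - 6y + 10 = ((16/9)y + 40/9)(-(9/4)y + 9/4) + (0)
Last nonzero remainder: -(9/4)y + 9/4. Dividing through by -9/4 gives the monic gcd y - 1.
Cancel y - 1 from numerator and denominator to get the reduced form.

(y^2 + y - 6)/(y^2 + 5y + 4)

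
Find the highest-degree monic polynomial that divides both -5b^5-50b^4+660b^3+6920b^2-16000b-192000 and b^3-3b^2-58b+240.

b^2+2b-48

By polynomial division,
  -5b^5-50b^4+660b^3+6920b^2-16000b-192000 = (-5b^2-65b+175)(b^3-3b^2-58b+240) + (4875b^2+9750b-234000)
  b^3-3b^2-58b+240 = ((1/4875)b-1/975)(4875b^2+9750b-234000) + (0)
Last nonzero remainder: 4875b^2+9750b-234000. Dividing through by 4875 gives the monic gcd b^2+2b-48.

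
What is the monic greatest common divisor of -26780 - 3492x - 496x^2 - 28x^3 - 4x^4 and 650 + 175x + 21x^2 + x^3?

65 + 11x + x^2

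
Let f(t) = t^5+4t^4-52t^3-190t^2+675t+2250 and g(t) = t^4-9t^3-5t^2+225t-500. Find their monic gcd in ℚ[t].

Apply the Euclidean algorithm:
  t^5+4t^4-52t^3-190t^2+675t+2250 = (t+13)(t^4-9t^3-5t^2+225t-500) + (70t^3-350t^2-1750t+8750)
  t^4-9t^3-5t^2+225t-500 = ((1/70)t-2/35)(70t^3-350t^2-1750t+8750) + (0)
Last nonzero remainder: 70t^3-350t^2-1750t+8750. Dividing through by 70 gives the monic gcd t^3-5t^2-25t+125.

t^3-5t^2-25t+125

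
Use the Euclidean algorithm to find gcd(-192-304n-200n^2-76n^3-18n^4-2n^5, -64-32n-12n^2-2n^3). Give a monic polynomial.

By polynomial division,
  -2n^5-18n^4-76n^3-200n^2-304n-192 = (n^2+3n+4)(-2n^3-12n^2-32n-64) + (8n^2+16n+64)
  -2n^3-12n^2-32n-64 = (-(1/4)n-1)(8n^2+16n+64) + (0)
Last nonzero remainder: 8n^2+16n+64. Dividing through by 8 gives the monic gcd n^2+2n+8.

8+2n+n^2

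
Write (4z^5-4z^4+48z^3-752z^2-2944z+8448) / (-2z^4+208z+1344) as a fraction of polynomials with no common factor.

(-2z^3-2z^2-76z+176)/(z^2+2z+28)

Apply the Euclidean algorithm:
  4z^5-4z^4+48z^3-752z^2-2944z+8448 = (-2z+2)(-2z^4+208z+1344) + (48z^3-336z^2-672z+5760)
  -2z^4+208z+1344 = (-(1/24)z-7/24)(48z^3-336z^2-672z+5760) + (-126z^2+252z+3024)
  48z^3-336z^2-672z+5760 = (-(8/21)z+40/21)(-126z^2+252z+3024) + (0)
Last nonzero remainder: -126z^2+252z+3024. Dividing through by -126 gives the monic gcd z^2-2z-24.
Cancel z^2-2z-24 from numerator and denominator to get the reduced form.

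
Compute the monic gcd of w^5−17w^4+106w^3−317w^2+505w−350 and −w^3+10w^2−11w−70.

Apply the Euclidean algorithm:
  w^5−17w^4+106w^3−317w^2+505w−350 = (−w^2+7w−25)(−w^3+10w^2−11w−70) + (−60w^2+720w−2100)
  −w^3+10w^2−11w−70 = ((1/60)w+1/30)(−60w^2+720w−2100) + (0)
Last nonzero remainder: −60w^2+720w−2100. Dividing through by −60 gives the monic gcd w^2−12w+35.

w^2−12w+35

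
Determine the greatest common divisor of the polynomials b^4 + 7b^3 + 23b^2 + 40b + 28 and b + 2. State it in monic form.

Apply the Euclidean algorithm:
  b^4 + 7b^3 + 23b^2 + 40b + 28 = (b^3 + 5b^2 + 13b + 14)(b + 2) + (0)
The last nonzero remainder b + 2 is already monic.

b + 2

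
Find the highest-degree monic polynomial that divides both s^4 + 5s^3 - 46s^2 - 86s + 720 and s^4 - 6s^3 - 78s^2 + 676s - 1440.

s^2 - 8s + 18

Apply the Euclidean algorithm:
  s^4 + 5s^3 - 46s^2 - 86s + 720 = (s^4 - 6s^3 - 78s^2 + 676s - 1440) + (11s^3 + 32s^2 - 762s + 2160)
  s^4 - 6s^3 - 78s^2 + 676s - 1440 = ((1/11)s - 98/121)(11s^3 + 32s^2 - 762s + 2160) + ((2080/121)s^2 - (16640/121)s + 37440/121)
  11s^3 + 32s^2 - 762s + 2160 = ((1331/2080)s + 363/52)((2080/121)s^2 - (16640/121)s + 37440/121) + (0)
Last nonzero remainder: (2080/121)s^2 - (16640/121)s + 37440/121. Dividing through by 2080/121 gives the monic gcd s^2 - 8s + 18.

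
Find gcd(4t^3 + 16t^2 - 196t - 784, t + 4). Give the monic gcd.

Apply the Euclidean algorithm:
  4t^3 + 16t^2 - 196t - 784 = (4t^2 - 196)(t + 4) + (0)
The last nonzero remainder t + 4 is already monic.

t + 4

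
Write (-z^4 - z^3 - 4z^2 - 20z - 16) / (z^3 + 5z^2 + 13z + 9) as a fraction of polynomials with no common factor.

Repeated division with remainder:
  -z^4 - z^3 - 4z^2 - 20z - 16 = (-z + 4)(z^3 + 5z^2 + 13z + 9) + (-11z^2 - 63z - 52)
  z^3 + 5z^2 + 13z + 9 = (-(1/11)z + 8/121)(-11z^2 - 63z - 52) + ((1505/121)z + 1505/121)
  -11z^2 - 63z - 52 = (-(1331/1505)z - 6292/1505)((1505/121)z + 1505/121) + (0)
Last nonzero remainder: (1505/121)z + 1505/121. Dividing through by 1505/121 gives the monic gcd z + 1.
Cancel z + 1 from numerator and denominator to get the reduced form.

(-z^3 - 4z - 16)/(z^2 + 4z + 9)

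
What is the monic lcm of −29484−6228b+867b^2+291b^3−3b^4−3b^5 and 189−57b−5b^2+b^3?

−29484+3600b+2943b^2+2b^3−100b^4−2b^5+b^6

Apply the Euclidean algorithm:
  −3b^5−3b^4+291b^3+867b^2−6228b−29484 = (−3b^2−18b+30)(b^3−5b^2−57b+189) + (558b^2−1116b−35154)
  b^3−5b^2−57b+189 = ((1/558)b−1/186)(558b^2−1116b−35154) + (0)
Last nonzero remainder: 558b^2−1116b−35154. Dividing through by 558 gives the monic gcd b^2−2b−63.
Then lcm(f, g) = f·g / gcd(f, g); expanding and making the result monic gives the answer.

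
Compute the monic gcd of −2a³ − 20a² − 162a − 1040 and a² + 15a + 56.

a + 8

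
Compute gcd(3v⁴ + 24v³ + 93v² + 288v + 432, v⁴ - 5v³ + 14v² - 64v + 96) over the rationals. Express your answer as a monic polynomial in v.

v² + v + 12

Euclidean algorithm in ℚ[v]:
  3v⁴ + 24v³ + 93v² + 288v + 432 = (3)(v⁴ - 5v³ + 14v² - 64v + 96) + (39v³ + 51v² + 480v + 144)
  v⁴ - 5v³ + 14v² - 64v + 96 = ((1/39)v - 82/507)(39v³ + 51v² + 480v + 144) + ((1680/169)v² + (1680/169)v + 20160/169)
  39v³ + 51v² + 480v + 144 = ((2197/560)v + 169/140)((1680/169)v² + (1680/169)v + 20160/169) + (0)
Last nonzero remainder: (1680/169)v² + (1680/169)v + 20160/169. Dividing through by 1680/169 gives the monic gcd v² + v + 12.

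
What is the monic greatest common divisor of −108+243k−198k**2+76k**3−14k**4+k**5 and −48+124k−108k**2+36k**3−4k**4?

−12+19k−8k**2+k**3

Repeated division with remainder:
  k**5−14k**4+76k**3−198k**2+243k−108 = (−(1/4)k+5/4)(−4k**4+36k**3−108k**2+124k−48) + (4k**3−32k**2+76k−48)
  −4k**4+36k**3−108k**2+124k−48 = (−k+1)(4k**3−32k**2+76k−48) + (0)
Last nonzero remainder: 4k**3−32k**2+76k−48. Dividing through by 4 gives the monic gcd k**3−8k**2+19k−12.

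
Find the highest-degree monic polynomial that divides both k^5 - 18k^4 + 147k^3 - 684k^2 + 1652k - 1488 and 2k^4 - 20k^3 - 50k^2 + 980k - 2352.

k^2 - 10k + 24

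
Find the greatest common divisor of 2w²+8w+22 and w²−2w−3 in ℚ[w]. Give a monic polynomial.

1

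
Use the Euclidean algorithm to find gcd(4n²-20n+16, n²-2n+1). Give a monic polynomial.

n-1

Apply the Euclidean algorithm:
  4n²-20n+16 = (4)(n²-2n+1) + (-12n+12)
  n²-2n+1 = (-(1/12)n+1/12)(-12n+12) + (0)
Last nonzero remainder: -12n+12. Dividing through by -12 gives the monic gcd n-1.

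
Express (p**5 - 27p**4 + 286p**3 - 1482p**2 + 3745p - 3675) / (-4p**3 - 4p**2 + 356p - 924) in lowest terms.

Apply the Euclidean algorithm:
  p**5 - 27p**4 + 286p**3 - 1482p**2 + 3745p - 3675 = (-(1/4)p**2 + 7p - 403/4)(-4p**3 - 4p**2 + 356p - 924) + (-4608p**2 + 46080p - 96768)
  -4p**3 - 4p**2 + 356p - 924 = ((1/1152)p + 11/1152)(-4608p**2 + 46080p - 96768) + (0)
Last nonzero remainder: -4608p**2 + 46080p - 96768. Dividing through by -4608 gives the monic gcd p**2 - 10p + 21.
Cancel p**2 - 10p + 21 from numerator and denominator to get the reduced form.

(-p**3 + 17p**2 - 95p + 175)/(4p + 44)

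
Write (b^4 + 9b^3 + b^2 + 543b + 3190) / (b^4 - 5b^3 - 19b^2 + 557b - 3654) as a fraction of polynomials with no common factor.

(b^2 + 16b + 55)/(b^2 + 2b - 63)

By polynomial division,
  b^4 + 9b^3 + b^2 + 543b + 3190 = (b^4 - 5b^3 - 19b^2 + 557b - 3654) + (14b^3 + 20b^2 - 14b + 6844)
  b^4 - 5b^3 - 19b^2 + 557b - 3654 = ((1/14)b - 45/98)(14b^3 + 20b^2 - 14b + 6844) + (-(432/49)b^2 + (432/7)b - 25056/49)
  14b^3 + 20b^2 - 14b + 6844 = (-(343/216)b - 2891/216)(-(432/49)b^2 + (432/7)b - 25056/49) + (0)
Last nonzero remainder: -(432/49)b^2 + (432/7)b - 25056/49. Dividing through by -432/49 gives the monic gcd b^2 - 7b + 58.
Cancel b^2 - 7b + 58 from numerator and denominator to get the reduced form.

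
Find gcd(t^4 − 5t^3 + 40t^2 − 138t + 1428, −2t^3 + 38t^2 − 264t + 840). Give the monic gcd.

Euclidean algorithm in ℚ[t]:
  t^4 − 5t^3 + 40t^2 − 138t + 1428 = (−(1/2)t − 7)(−2t^3 + 38t^2 − 264t + 840) + (174t^2 − 1566t + 7308)
  −2t^3 + 38t^2 − 264t + 840 = (−(1/87)t + 10/87)(174t^2 − 1566t + 7308) + (0)
Last nonzero remainder: 174t^2 − 1566t + 7308. Dividing through by 174 gives the monic gcd t^2 − 9t + 42.

t^2 − 9t + 42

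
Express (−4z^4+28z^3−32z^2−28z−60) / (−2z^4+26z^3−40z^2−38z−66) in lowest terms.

(2z−10)/(z−11)

Repeated division with remainder:
  −4z^4+28z^3−32z^2−28z−60 = (2)(−2z^4+26z^3−40z^2−38z−66) + (−24z^3+48z^2+48z+72)
  −2z^4+26z^3−40z^2−38z−66 = ((1/12)z−11/12)(−24z^3+48z^2+48z+72) + (0)
Last nonzero remainder: −24z^3+48z^2+48z+72. Dividing through by −24 gives the monic gcd z^3−2z^2−2z−3.
Cancel z^3−2z^2−2z−3 from numerator and denominator to get the reduced form.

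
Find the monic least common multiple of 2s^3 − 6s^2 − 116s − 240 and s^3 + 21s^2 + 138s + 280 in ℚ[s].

s^5 + 14s^4 − 39s^3 − 1316s^2 − 6100s − 8400

Repeated division with remainder:
  2s^3 − 6s^2 − 116s − 240 = (2)(s^3 + 21s^2 + 138s + 280) + (−48s^2 − 392s − 800)
  s^3 + 21s^2 + 138s + 280 = (−(1/48)s − 77/288)(−48s^2 − 392s − 800) + ((595/36)s + 595/9)
  −48s^2 − 392s − 800 = (−(1728/595)s − 1440/119)((595/36)s + 595/9) + (0)
Last nonzero remainder: (595/36)s + 595/9. Dividing through by 595/36 gives the monic gcd s + 4.
Then lcm(f, g) = f·g / gcd(f, g); expanding and making the result monic gives the answer.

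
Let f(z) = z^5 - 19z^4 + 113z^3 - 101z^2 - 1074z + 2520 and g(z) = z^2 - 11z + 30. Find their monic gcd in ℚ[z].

z^2 - 11z + 30

Repeated division with remainder:
  z^5 - 19z^4 + 113z^3 - 101z^2 - 1074z + 2520 = (z^3 - 8z^2 - 5z + 84)(z^2 - 11z + 30) + (0)
The last nonzero remainder z^2 - 11z + 30 is already monic.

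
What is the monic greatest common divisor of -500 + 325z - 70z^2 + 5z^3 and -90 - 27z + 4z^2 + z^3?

-5 + z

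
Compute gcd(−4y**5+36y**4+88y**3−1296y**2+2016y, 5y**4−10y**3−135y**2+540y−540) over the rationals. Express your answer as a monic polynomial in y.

y**2+4y−12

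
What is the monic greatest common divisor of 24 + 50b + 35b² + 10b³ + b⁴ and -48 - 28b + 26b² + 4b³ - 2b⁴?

3 + 4b + b²

Apply the Euclidean algorithm:
  b⁴ + 10b³ + 35b² + 50b + 24 = (-1/2)(-2b⁴ + 4b³ + 26b² - 28b - 48) + (12b³ + 48b² + 36b)
  -2b⁴ + 4b³ + 26b² - 28b - 48 = (-(1/6)b + 1)(12b³ + 48b² + 36b) + (-16b² - 64b - 48)
  12b³ + 48b² + 36b = (-(3/4)b)(-16b² - 64b - 48) + (0)
Last nonzero remainder: -16b² - 64b - 48. Dividing through by -16 gives the monic gcd b² + 4b + 3.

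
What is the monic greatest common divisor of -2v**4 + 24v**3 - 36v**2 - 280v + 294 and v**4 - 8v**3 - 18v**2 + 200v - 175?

Euclidean algorithm in ℚ[v]:
  -2v**4 + 24v**3 - 36v**2 - 280v + 294 = (-2)(v**4 - 8v**3 - 18v**2 + 200v - 175) + (8v**3 - 72v**2 + 120v - 56)
  v**4 - 8v**3 - 18v**2 + 200v - 175 = ((1/8)v + 1/8)(8v**3 - 72v**2 + 120v - 56) + (-24v**2 + 192v - 168)
  8v**3 - 72v**2 + 120v - 56 = (-(1/3)v + 1/3)(-24v**2 + 192v - 168) + (0)
Last nonzero remainder: -24v**2 + 192v - 168. Dividing through by -24 gives the monic gcd v**2 - 8v + 7.

v**2 - 8v + 7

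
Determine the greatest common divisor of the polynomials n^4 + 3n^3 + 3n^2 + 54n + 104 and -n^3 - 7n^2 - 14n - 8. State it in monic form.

By polynomial division,
  n^4 + 3n^3 + 3n^2 + 54n + 104 = (-n + 4)(-n^3 - 7n^2 - 14n - 8) + (17n^2 + 102n + 136)
  -n^3 - 7n^2 - 14n - 8 = (-(1/17)n - 1/17)(17n^2 + 102n + 136) + (0)
Last nonzero remainder: 17n^2 + 102n + 136. Dividing through by 17 gives the monic gcd n^2 + 6n + 8.

n^2 + 6n + 8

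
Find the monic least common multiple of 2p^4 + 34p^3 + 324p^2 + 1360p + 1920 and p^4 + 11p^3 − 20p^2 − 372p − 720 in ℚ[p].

p^6 + 21p^5 + 170p^4 + 308p^3 − 6040p^2 − 36960p − 57600

By polynomial division,
  2p^4 + 34p^3 + 324p^2 + 1360p + 1920 = (2)(p^4 + 11p^3 − 20p^2 − 372p − 720) + (12p^3 + 364p^2 + 2104p + 3360)
  p^4 + 11p^3 − 20p^2 − 372p − 720 = ((1/12)p − 29/18)(12p^3 + 364p^2 + 2104p + 3360) + ((3520/9)p^2 + (24640/9)p + 14080/3)
  12p^3 + 364p^2 + 2104p + 3360 = ((27/880)p + 63/88)((3520/9)p^2 + (24640/9)p + 14080/3) + (0)
Last nonzero remainder: (3520/9)p^2 + (24640/9)p + 14080/3. Dividing through by 3520/9 gives the monic gcd p^2 + 7p + 12.
Then lcm(f, g) = f·g / gcd(f, g); expanding and making the result monic gives the answer.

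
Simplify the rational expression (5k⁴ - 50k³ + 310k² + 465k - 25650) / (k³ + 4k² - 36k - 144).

Apply the Euclidean algorithm:
  5k⁴ - 50k³ + 310k² + 465k - 25650 = (5k - 70)(k³ + 4k² - 36k - 144) + (770k² - 1335k - 35730)
  k³ + 4k² - 36k - 144 = ((1/770)k + 883/118580)(770k² - 1335k - 35730) + ((482469/23716)k + 1447407/11858)
  770k² - 1335k - 35730 = ((18261320/482469)k - 47076260/160823)((482469/23716)k + 1447407/11858) + (0)
Last nonzero remainder: (482469/23716)k + 1447407/11858. Dividing through by 482469/23716 gives the monic gcd k + 6.
Cancel k + 6 from numerator and denominator to get the reduced form.

(5k³ - 80k² + 790k - 4275)/(k² - 2k - 24)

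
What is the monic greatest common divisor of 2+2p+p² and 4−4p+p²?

1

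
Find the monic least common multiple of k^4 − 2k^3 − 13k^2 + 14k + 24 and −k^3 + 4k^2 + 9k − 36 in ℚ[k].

By polynomial division,
  k^4 − 2k^3 − 13k^2 + 14k + 24 = (−k − 2)(−k^3 + 4k^2 + 9k − 36) + (4k^2 − 4k − 48)
  −k^3 + 4k^2 + 9k − 36 = (−(1/4)k + 3/4)(4k^2 − 4k − 48) + (0)
Last nonzero remainder: 4k^2 − 4k − 48. Dividing through by 4 gives the monic gcd k^2 − k − 12.
Then lcm(f, g) = f·g / gcd(f, g); expanding and making the result monic gives the answer.

k^5 − 5k^4 − 7k^3 + 53k^2 − 18k − 72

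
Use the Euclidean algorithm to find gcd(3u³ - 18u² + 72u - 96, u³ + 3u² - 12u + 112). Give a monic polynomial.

u² - 4u + 16

By polynomial division,
  3u³ - 18u² + 72u - 96 = (3)(u³ + 3u² - 12u + 112) + (-27u² + 108u - 432)
  u³ + 3u² - 12u + 112 = (-(1/27)u - 7/27)(-27u² + 108u - 432) + (0)
Last nonzero remainder: -27u² + 108u - 432. Dividing through by -27 gives the monic gcd u² - 4u + 16.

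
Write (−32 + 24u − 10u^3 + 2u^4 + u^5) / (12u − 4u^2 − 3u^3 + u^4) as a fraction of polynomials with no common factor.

(8 − 6u + 2u^2 + u^3)/(−3u + u^2)

By polynomial division,
  u^5 + 2u^4 − 10u^3 + 24u − 32 = (u + 5)(u^4 − 3u^3 − 4u^2 + 12u) + (9u^3 + 8u^2 − 36u − 32)
  u^4 − 3u^3 − 4u^2 + 12u = ((1/9)u − 35/81)(9u^3 + 8u^2 − 36u − 32) + ((280/81)u^2 − 1120/81)
  9u^3 + 8u^2 − 36u − 32 = ((729/280)u + 81/35)((280/81)u^2 − 1120/81) + (0)
Last nonzero remainder: (280/81)u^2 − 1120/81. Dividing through by 280/81 gives the monic gcd u^2 − 4.
Cancel u^2 − 4 from numerator and denominator to get the reduced form.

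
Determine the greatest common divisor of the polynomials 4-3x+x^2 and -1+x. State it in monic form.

1

Apply the Euclidean algorithm:
  x^2-3x+4 = (x-2)(x-1) + (2)
  x-1 = ((1/2)x-1/2)(2) + (0)
The last nonzero remainder is the constant 2, so the polynomials are coprime and gcd = 1.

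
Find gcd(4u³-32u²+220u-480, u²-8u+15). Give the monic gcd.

Euclidean algorithm in ℚ[u]:
  4u³-32u²+220u-480 = (4u)(u²-8u+15) + (160u-480)
  u²-8u+15 = ((1/160)u-1/32)(160u-480) + (0)
Last nonzero remainder: 160u-480. Dividing through by 160 gives the monic gcd u-3.

u-3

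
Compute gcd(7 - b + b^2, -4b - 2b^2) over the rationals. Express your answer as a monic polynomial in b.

1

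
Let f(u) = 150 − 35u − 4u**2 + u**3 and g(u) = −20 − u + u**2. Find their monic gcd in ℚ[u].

Apply the Euclidean algorithm:
  u**3 − 4u**2 − 35u + 150 = (u − 3)(u**2 − u − 20) + (−18u + 90)
  u**2 − u − 20 = (−(1/18)u − 2/9)(−18u + 90) + (0)
Last nonzero remainder: −18u + 90. Dividing through by −18 gives the monic gcd u − 5.

−5 + u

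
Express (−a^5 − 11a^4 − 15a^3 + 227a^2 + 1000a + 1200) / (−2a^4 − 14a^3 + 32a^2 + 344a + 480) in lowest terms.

By polynomial division,
  −a^5 − 11a^4 − 15a^3 + 227a^2 + 1000a + 1200 = ((1/2)a + 2)(−2a^4 − 14a^3 + 32a^2 + 344a + 480) + (−3a^3 − 9a^2 + 72a + 240)
  −2a^4 − 14a^3 + 32a^2 + 344a + 480 = ((2/3)a + 8/3)(−3a^3 − 9a^2 + 72a + 240) + (8a^2 − 8a − 160)
  −3a^3 − 9a^2 + 72a + 240 = (−(3/8)a − 3/2)(8a^2 − 8a − 160) + (0)
Last nonzero remainder: 8a^2 − 8a − 160. Dividing through by 8 gives the monic gcd a^2 − a − 20.
Cancel a^2 − a − 20 from numerator and denominator to get the reduced form.

(a^3 + 12a^2 + 47a + 60)/(2a^2 + 16a + 24)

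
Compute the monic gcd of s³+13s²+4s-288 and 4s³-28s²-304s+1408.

Apply the Euclidean algorithm:
  s³+13s²+4s-288 = (1/4)(4s³-28s²-304s+1408) + (20s²+80s-640)
  4s³-28s²-304s+1408 = ((1/5)s-11/5)(20s²+80s-640) + (0)
Last nonzero remainder: 20s²+80s-640. Dividing through by 20 gives the monic gcd s²+4s-32.

s²+4s-32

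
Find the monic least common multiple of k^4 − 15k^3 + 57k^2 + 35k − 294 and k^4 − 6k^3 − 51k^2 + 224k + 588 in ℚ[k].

Apply the Euclidean algorithm:
  k^4 − 15k^3 + 57k^2 + 35k − 294 = (k^4 − 6k^3 − 51k^2 + 224k + 588) + (−9k^3 + 108k^2 − 189k − 882)
  k^4 − 6k^3 − 51k^2 + 224k + 588 = (−(1/9)k − 2/3)(−9k^3 + 108k^2 − 189k − 882) + (0)
Last nonzero remainder: −9k^3 + 108k^2 − 189k − 882. Dividing through by −9 gives the monic gcd k^3 − 12k^2 + 21k + 98.
Then lcm(f, g) = f·g / gcd(f, g); expanding and making the result monic gives the answer.

k^5 − 9k^4 − 33k^3 + 377k^2 − 84k − 1764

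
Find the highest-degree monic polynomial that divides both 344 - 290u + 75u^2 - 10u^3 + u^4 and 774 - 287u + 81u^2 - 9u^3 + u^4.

43 - 4u + u^2

Euclidean algorithm in ℚ[u]:
  u^4 - 10u^3 + 75u^2 - 290u + 344 = (u^4 - 9u^3 + 81u^2 - 287u + 774) + (-u^3 - 6u^2 - 3u - 430)
  u^4 - 9u^3 + 81u^2 - 287u + 774 = (-u + 15)(-u^3 - 6u^2 - 3u - 430) + (168u^2 - 672u + 7224)
  -u^3 - 6u^2 - 3u - 430 = (-(1/168)u - 5/84)(168u^2 - 672u + 7224) + (0)
Last nonzero remainder: 168u^2 - 672u + 7224. Dividing through by 168 gives the monic gcd u^2 - 4u + 43.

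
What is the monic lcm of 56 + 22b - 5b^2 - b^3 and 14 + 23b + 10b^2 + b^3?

-56 - 78b - 17b^2 + 6b^3 + b^4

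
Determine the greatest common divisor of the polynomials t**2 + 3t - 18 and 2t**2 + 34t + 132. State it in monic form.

t + 6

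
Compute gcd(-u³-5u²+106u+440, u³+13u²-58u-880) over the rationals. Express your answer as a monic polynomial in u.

u+11

By polynomial division,
  -u³-5u²+106u+440 = (-1)(u³+13u²-58u-880) + (8u²+48u-440)
  u³+13u²-58u-880 = ((1/8)u+7/8)(8u²+48u-440) + (-45u-495)
  8u²+48u-440 = (-(8/45)u+8/9)(-45u-495) + (0)
Last nonzero remainder: -45u-495. Dividing through by -45 gives the monic gcd u+11.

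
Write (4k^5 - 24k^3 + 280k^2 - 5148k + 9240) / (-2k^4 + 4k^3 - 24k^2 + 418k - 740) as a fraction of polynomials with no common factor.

(-2k^3 - 14k^2 - 66k - 462)/(k^2 + 5k + 37)

Repeated division with remainder:
  4k^5 - 24k^3 + 280k^2 - 5148k + 9240 = (-2k - 4)(-2k^4 + 4k^3 - 24k^2 + 418k - 740) + (-56k^3 + 1020k^2 - 4956k + 6280)
  -2k^4 + 4k^3 - 24k^2 + 418k - 740 = ((1/28)k + 227/392)(-56k^3 + 1020k^2 - 4956k + 6280) + (-(42891/98)k^2 + (42891/14)k - 214455/49)
  -56k^3 + 1020k^2 - 4956k + 6280 = ((5488/42891)k - 61544/42891)(-(42891/98)k^2 + (42891/14)k - 214455/49) + (0)
Last nonzero remainder: -(42891/98)k^2 + (42891/14)k - 214455/49. Dividing through by -42891/98 gives the monic gcd k^2 - 7k + 10.
Cancel k^2 - 7k + 10 from numerator and denominator to get the reduced form.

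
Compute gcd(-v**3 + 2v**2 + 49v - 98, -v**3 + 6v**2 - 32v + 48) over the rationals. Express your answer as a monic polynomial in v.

v - 2

By polynomial division,
  -v**3 + 2v**2 + 49v - 98 = (-v**3 + 6v**2 - 32v + 48) + (-4v**2 + 81v - 146)
  -v**3 + 6v**2 - 32v + 48 = ((1/4)v + 57/16)(-4v**2 + 81v - 146) + (-(4545/16)v + 4545/8)
  -4v**2 + 81v - 146 = ((64/4545)v - 1168/4545)(-(4545/16)v + 4545/8) + (0)
Last nonzero remainder: -(4545/16)v + 4545/8. Dividing through by -4545/16 gives the monic gcd v - 2.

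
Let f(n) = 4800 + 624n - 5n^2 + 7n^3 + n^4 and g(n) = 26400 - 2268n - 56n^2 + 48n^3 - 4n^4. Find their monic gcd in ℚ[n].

Apply the Euclidean algorithm:
  n^4 + 7n^3 - 5n^2 + 624n + 4800 = (-1/4)(-4n^4 + 48n^3 - 56n^2 - 2268n + 26400) + (19n^3 - 19n^2 + 57n + 11400)
  -4n^4 + 48n^3 - 56n^2 - 2268n + 26400 = (-(4/19)n + 44/19)(19n^3 - 19n^2 + 57n + 11400) + (0)
Last nonzero remainder: 19n^3 - 19n^2 + 57n + 11400. Dividing through by 19 gives the monic gcd n^3 - n^2 + 3n + 600.

600 + 3n - n^2 + n^3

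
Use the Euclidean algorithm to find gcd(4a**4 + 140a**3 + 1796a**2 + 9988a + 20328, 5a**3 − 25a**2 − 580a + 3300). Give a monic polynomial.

a + 11

By polynomial division,
  4a**4 + 140a**3 + 1796a**2 + 9988a + 20328 = ((4/5)a + 32)(5a**3 − 25a**2 − 580a + 3300) + (3060a**2 + 25908a − 85272)
  5a**3 − 25a**2 − 580a + 3300 = ((1/612)a − 101/4590)(3060a**2 + 25908a − 85272) + ((5824/45)a + 64064/45)
  3060a**2 + 25908a − 85272 = ((34425/1456)a − 43605/728)((5824/45)a + 64064/45) + (0)
Last nonzero remainder: (5824/45)a + 64064/45. Dividing through by 5824/45 gives the monic gcd a + 11.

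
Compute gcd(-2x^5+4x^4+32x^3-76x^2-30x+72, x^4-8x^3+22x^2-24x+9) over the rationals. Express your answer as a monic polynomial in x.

By polynomial division,
  -2x^5+4x^4+32x^3-76x^2-30x+72 = (-2x-12)(x^4-8x^3+22x^2-24x+9) + (-20x^3+140x^2-300x+180)
  x^4-8x^3+22x^2-24x+9 = (-(1/20)x+1/20)(-20x^3+140x^2-300x+180) + (0)
Last nonzero remainder: -20x^3+140x^2-300x+180. Dividing through by -20 gives the monic gcd x^3-7x^2+15x-9.

x^3-7x^2+15x-9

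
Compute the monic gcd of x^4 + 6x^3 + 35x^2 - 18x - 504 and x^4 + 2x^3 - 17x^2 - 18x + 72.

x^2 + x - 12

Repeated division with remainder:
  x^4 + 6x^3 + 35x^2 - 18x - 504 = (x^4 + 2x^3 - 17x^2 - 18x + 72) + (4x^3 + 52x^2 - 576)
  x^4 + 2x^3 - 17x^2 - 18x + 72 = ((1/4)x - 11/4)(4x^3 + 52x^2 - 576) + (126x^2 + 126x - 1512)
  4x^3 + 52x^2 - 576 = ((2/63)x + 8/21)(126x^2 + 126x - 1512) + (0)
Last nonzero remainder: 126x^2 + 126x - 1512. Dividing through by 126 gives the monic gcd x^2 + x - 12.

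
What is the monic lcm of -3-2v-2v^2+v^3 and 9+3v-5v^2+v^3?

9+12v+7v^2-v^3-4v^4+v^5

By polynomial division,
  v^3-2v^2-2v-3 = (v^3-5v^2+3v+9) + (3v^2-5v-12)
  v^3-5v^2+3v+9 = ((1/3)v-10/9)(3v^2-5v-12) + ((13/9)v-13/3)
  3v^2-5v-12 = ((27/13)v+36/13)((13/9)v-13/3) + (0)
Last nonzero remainder: (13/9)v-13/3. Dividing through by 13/9 gives the monic gcd v-3.
Then lcm(f, g) = f·g / gcd(f, g); expanding and making the result monic gives the answer.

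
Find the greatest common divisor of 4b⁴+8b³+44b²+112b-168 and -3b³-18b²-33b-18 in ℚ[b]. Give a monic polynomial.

Apply the Euclidean algorithm:
  4b⁴+8b³+44b²+112b-168 = (-(4/3)b+16/3)(-3b³-18b²-33b-18) + (96b²+264b-72)
  -3b³-18b²-33b-18 = (-(1/32)b-13/128)(96b²+264b-72) + (-(135/16)b-405/16)
  96b²+264b-72 = (-(512/45)b+128/45)(-(135/16)b-405/16) + (0)
Last nonzero remainder: -(135/16)b-405/16. Dividing through by -135/16 gives the monic gcd b+3.

b+3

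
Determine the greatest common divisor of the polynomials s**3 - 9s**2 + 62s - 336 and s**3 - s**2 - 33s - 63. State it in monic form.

s - 7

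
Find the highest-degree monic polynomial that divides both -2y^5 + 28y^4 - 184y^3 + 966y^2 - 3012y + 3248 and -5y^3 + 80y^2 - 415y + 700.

y^2 - 11y + 28

Apply the Euclidean algorithm:
  -2y^5 + 28y^4 - 184y^3 + 966y^2 - 3012y + 3248 = ((2/5)y^2 + (4/5)y + 82/5)(-5y^3 + 80y^2 - 415y + 700) + (-294y^2 + 3234y - 8232)
  -5y^3 + 80y^2 - 415y + 700 = ((5/294)y - 25/294)(-294y^2 + 3234y - 8232) + (0)
Last nonzero remainder: -294y^2 + 3234y - 8232. Dividing through by -294 gives the monic gcd y^2 - 11y + 28.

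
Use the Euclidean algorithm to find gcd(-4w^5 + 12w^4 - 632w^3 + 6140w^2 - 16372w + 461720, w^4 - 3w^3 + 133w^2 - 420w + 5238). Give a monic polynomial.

w^2 + 3w + 97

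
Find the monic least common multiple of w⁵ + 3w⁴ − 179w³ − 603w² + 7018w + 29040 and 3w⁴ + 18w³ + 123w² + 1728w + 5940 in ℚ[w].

w⁷ − 2w⁶ − 128w⁵ + 490w⁴ − 1781w³ − 45848w² + 317988w + 1916640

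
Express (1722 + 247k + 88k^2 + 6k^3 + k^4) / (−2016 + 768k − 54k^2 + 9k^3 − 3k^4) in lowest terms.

By polynomial division,
  k^4 + 6k^3 + 88k^2 + 247k + 1722 = (−1/3)(−3k^4 + 9k^3 − 54k^2 + 768k − 2016) + (9k^3 + 70k^2 + 503k + 1050)
  −3k^4 + 9k^3 − 54k^2 + 768k − 2016 = (−(1/3)k + 97/27)(9k^3 + 70k^2 + 503k + 1050) + (−(3721/27)k^2 − (18605/27)k − 52094/9)
  9k^3 + 70k^2 + 503k + 1050 = (−(243/3721)k − 675/3721)(−(3721/27)k^2 − (18605/27)k − 52094/9) + (0)
Last nonzero remainder: −(3721/27)k^2 − (18605/27)k − 52094/9. Dividing through by −3721/27 gives the monic gcd k^2 + 5k + 42.
Cancel k^2 + 5k + 42 from numerator and denominator to get the reduced form.

(−41 − k − k^2)/(48 − 24k + 3k^2)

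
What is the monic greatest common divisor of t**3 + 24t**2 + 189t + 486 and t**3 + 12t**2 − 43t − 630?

Repeated division with remainder:
  t**3 + 24t**2 + 189t + 486 = (t**3 + 12t**2 − 43t − 630) + (12t**2 + 232t + 1116)
  t**3 + 12t**2 − 43t − 630 = ((1/12)t − 11/18)(12t**2 + 232t + 1116) + ((52/9)t + 52)
  12t**2 + 232t + 1116 = ((27/13)t + 279/13)((52/9)t + 52) + (0)
Last nonzero remainder: (52/9)t + 52. Dividing through by 52/9 gives the monic gcd t + 9.

t + 9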